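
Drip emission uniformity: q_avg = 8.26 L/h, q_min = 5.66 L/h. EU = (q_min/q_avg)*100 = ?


EU = (q_min/q_avg)*100 = (5.66/8.26)*100 = 68.5230%

68.5230 %


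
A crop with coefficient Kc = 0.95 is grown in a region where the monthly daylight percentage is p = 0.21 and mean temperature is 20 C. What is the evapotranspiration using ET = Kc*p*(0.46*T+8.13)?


ET = Kc * p * (0.46*T + 8.13)
ET = 0.95 * 0.21 * (0.46*20 + 8.13)
ET = 0.95 * 0.21 * 17.3300

3.4573 mm/day


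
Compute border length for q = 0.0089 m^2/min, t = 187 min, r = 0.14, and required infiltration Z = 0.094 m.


L = q*t/((1+r)*Z)
L = 0.0089*187/((1+0.14)*0.094)
L = 1.6643/0.10716

15.5310 m


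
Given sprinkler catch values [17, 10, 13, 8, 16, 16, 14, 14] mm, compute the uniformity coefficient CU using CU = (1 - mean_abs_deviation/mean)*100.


mean = 13.500000 mm
MAD = 2.375000 mm
CU = (1 - 2.375000/13.500000)*100

82.4074 %


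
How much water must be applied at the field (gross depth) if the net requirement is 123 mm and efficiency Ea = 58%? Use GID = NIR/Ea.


Ea = 58% = 0.58
GID = NIR / Ea = 123 / 0.58 = 212.0690 mm

212.0690 mm


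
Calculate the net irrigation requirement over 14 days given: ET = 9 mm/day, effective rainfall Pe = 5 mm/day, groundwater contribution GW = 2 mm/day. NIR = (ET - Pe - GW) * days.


Daily deficit = ET - Pe - GW = 9 - 5 - 2 = 2 mm/day
NIR = 2 * 14 = 28 mm

28.0000 mm


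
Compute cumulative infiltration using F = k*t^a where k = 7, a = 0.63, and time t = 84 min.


F = k * t^a = 7 * 84^0.63
F = 7 * 16.304067

114.1285 mm


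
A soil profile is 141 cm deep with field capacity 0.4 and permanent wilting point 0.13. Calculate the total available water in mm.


AWC = (FC - PWP) * d * 10
AWC = (0.4 - 0.13) * 141 * 10
AWC = 0.2700 * 141 * 10

380.7000 mm


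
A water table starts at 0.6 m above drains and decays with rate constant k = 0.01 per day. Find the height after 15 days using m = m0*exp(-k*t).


m = m0 * exp(-k*t)
m = 0.6 * exp(-0.01 * 15)
m = 0.6 * exp(-0.1500)

0.5164 m


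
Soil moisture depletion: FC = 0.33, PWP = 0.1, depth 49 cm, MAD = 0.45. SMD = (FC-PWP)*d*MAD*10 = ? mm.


SMD = (FC - PWP) * d * MAD * 10
SMD = (0.33 - 0.1) * 49 * 0.45 * 10
SMD = 0.2300 * 49 * 0.45 * 10

50.7150 mm


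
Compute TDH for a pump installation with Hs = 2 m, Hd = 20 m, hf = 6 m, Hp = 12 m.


TDH = Hs + Hd + hf + Hp = 2 + 20 + 6 + 12 = 40

40 m


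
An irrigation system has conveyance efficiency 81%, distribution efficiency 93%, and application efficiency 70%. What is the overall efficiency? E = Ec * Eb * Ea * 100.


Ec = 0.81, Eb = 0.93, Ea = 0.7
E = 0.81 * 0.93 * 0.7 * 100 = 52.7310%

52.7310 %


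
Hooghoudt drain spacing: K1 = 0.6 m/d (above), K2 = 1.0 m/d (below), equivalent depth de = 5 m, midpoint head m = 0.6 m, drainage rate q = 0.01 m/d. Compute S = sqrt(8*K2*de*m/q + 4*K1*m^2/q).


S^2 = 8*K2*de*m/q + 4*K1*m^2/q
S^2 = 8*1.0*5*0.6/0.01 + 4*0.6*0.6^2/0.01
S = sqrt(2486.4000)

49.8638 m


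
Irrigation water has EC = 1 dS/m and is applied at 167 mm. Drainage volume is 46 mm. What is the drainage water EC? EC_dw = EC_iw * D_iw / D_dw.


EC_dw = EC_iw * D_iw / D_dw
EC_dw = 1 * 167 / 46
EC_dw = 167 / 46

3.6304 dS/m


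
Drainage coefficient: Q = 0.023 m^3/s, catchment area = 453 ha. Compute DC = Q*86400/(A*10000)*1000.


DC = Q * 86400 / (A * 10000) * 1000
DC = 0.023 * 86400 / (453 * 10000) * 1000
DC = 1987200.0000 / 4530000

0.4387 mm/day


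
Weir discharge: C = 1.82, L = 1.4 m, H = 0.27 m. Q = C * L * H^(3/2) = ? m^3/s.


Q = C * L * H^(3/2) = 1.82 * 1.4 * 0.27^1.5 = 1.82 * 1.4 * 0.140296

0.3575 m^3/s


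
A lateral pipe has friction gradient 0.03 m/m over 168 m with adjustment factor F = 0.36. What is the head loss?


hf = J * L * F = 0.03 * 168 * 0.36 = 1.8144 m

1.8144 m


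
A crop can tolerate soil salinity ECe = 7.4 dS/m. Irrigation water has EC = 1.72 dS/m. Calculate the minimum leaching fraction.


LR = ECiw / (5*ECe - ECiw)
LR = 1.72 / (5*7.4 - 1.72)
LR = 1.72 / 35.2800

0.0488


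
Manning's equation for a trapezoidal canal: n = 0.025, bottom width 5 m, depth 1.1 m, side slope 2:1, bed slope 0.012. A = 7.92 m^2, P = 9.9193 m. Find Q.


R = A/P = 7.92/9.9193 = 0.798443
Q = (1/0.025) * 7.92 * 0.798443^(2/3) * 0.012^0.5

29.8679 m^3/s


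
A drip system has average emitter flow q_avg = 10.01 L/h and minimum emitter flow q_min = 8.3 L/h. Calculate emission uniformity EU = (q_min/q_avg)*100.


EU = (q_min/q_avg)*100 = (8.3/10.01)*100 = 82.9171%

82.9171 %


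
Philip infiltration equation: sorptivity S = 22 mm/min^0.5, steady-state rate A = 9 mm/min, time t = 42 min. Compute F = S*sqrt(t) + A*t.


F = S*sqrt(t) + A*t
F = 22*sqrt(42) + 9*42
F = 22*6.480741 + 378

520.5763 mm


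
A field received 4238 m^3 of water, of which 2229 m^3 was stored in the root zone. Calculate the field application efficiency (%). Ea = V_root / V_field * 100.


Ea = V_root / V_field * 100 = 2229 / 4238 * 100 = 52.5956%

52.5956 %


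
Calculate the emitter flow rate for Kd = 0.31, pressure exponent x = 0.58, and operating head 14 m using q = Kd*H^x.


q = Kd * H^x = 0.31 * 14^0.58 = 0.31 * 4.621195

1.4326 L/h


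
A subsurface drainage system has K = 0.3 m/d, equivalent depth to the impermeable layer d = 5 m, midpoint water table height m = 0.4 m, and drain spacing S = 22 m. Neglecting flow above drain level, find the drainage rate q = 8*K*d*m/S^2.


q = 8*K*d*m/S^2
q = 8*0.3*5*0.4/22^2
q = 4.8000 / 484

0.0099 m/d


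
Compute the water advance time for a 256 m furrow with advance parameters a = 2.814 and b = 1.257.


t = (L/a)^(1/b)
t = (256/2.814)^(1/1.257)
t = 90.973703^(1/1.257)

36.1748 min


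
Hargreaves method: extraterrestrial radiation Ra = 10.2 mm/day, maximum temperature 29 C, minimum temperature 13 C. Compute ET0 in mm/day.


Tmean = (Tmax + Tmin)/2 = (29 + 13)/2 = 21.0
ET0 = 0.0023 * 10.2 * (21.0 + 17.8) * sqrt(29 - 13)
ET0 = 0.0023 * 10.2 * 38.8 * 4.000000

3.6410 mm/day


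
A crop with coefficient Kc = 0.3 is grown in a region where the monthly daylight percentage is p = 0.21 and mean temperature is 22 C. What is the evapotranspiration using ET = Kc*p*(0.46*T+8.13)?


ET = Kc * p * (0.46*T + 8.13)
ET = 0.3 * 0.21 * (0.46*22 + 8.13)
ET = 0.3 * 0.21 * 18.2500

1.1498 mm/day


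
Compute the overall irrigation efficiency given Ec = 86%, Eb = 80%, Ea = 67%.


Ec = 0.86, Eb = 0.8, Ea = 0.67
E = 0.86 * 0.8 * 0.67 * 100 = 46.0960%

46.0960 %


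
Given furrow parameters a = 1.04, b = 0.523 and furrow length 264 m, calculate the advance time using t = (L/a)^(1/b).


t = (L/a)^(1/b)
t = (264/1.04)^(1/0.523)
t = 253.846154^(1/0.523)

39595.8169 min


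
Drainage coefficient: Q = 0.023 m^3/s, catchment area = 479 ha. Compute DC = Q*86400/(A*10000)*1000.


DC = Q * 86400 / (A * 10000) * 1000
DC = 0.023 * 86400 / (479 * 10000) * 1000
DC = 1987200.0000 / 4790000

0.4149 mm/day


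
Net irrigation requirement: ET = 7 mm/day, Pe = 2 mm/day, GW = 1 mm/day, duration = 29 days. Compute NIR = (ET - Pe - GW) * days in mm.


Daily deficit = ET - Pe - GW = 7 - 2 - 1 = 4 mm/day
NIR = 4 * 29 = 116 mm

116.0000 mm


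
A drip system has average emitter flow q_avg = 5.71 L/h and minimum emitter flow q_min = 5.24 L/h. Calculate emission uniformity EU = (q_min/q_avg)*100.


EU = (q_min/q_avg)*100 = (5.24/5.71)*100 = 91.7688%

91.7688 %


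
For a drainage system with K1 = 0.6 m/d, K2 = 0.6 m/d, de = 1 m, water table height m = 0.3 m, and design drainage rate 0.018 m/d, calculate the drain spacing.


S^2 = 8*K2*de*m/q + 4*K1*m^2/q
S^2 = 8*0.6*1*0.3/0.018 + 4*0.6*0.3^2/0.018
S = sqrt(92.0000)

9.5917 m


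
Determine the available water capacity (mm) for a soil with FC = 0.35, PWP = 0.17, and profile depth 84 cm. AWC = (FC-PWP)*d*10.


AWC = (FC - PWP) * d * 10
AWC = (0.35 - 0.17) * 84 * 10
AWC = 0.1800 * 84 * 10

151.2000 mm


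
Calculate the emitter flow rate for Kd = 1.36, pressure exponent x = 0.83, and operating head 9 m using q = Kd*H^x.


q = Kd * H^x = 1.36 * 9^0.83 = 1.36 * 6.194714

8.4248 L/h


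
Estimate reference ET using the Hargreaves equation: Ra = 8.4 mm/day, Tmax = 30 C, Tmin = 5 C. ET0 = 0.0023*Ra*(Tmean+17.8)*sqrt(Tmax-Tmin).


Tmean = (Tmax + Tmin)/2 = (30 + 5)/2 = 17.5
ET0 = 0.0023 * 8.4 * (17.5 + 17.8) * sqrt(30 - 5)
ET0 = 0.0023 * 8.4 * 35.3 * 5.000000

3.4100 mm/day


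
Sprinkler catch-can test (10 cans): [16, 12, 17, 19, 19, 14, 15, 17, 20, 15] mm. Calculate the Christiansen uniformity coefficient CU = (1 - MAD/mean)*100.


mean = 16.400000 mm
MAD = 2.000000 mm
CU = (1 - 2.000000/16.400000)*100

87.8049 %


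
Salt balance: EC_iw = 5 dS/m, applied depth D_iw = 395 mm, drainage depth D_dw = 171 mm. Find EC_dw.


EC_dw = EC_iw * D_iw / D_dw
EC_dw = 5 * 395 / 171
EC_dw = 1975 / 171

11.5497 dS/m


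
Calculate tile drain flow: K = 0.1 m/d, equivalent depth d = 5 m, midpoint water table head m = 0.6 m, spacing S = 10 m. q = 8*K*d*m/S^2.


q = 8*K*d*m/S^2
q = 8*0.1*5*0.6/10^2
q = 2.4000 / 100

0.0240 m/d


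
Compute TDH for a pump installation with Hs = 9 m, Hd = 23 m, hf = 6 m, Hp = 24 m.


TDH = Hs + Hd + hf + Hp = 9 + 23 + 6 + 24 = 62

62 m


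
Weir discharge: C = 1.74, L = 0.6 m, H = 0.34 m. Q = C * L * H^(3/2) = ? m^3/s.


Q = C * L * H^(3/2) = 1.74 * 0.6 * 0.34^1.5 = 1.74 * 0.6 * 0.198252

0.2070 m^3/s


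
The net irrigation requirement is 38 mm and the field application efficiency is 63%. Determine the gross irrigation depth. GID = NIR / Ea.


Ea = 63% = 0.63
GID = NIR / Ea = 38 / 0.63 = 60.3175 mm

60.3175 mm


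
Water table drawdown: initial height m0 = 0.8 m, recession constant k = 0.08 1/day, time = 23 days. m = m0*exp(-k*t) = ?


m = m0 * exp(-k*t)
m = 0.8 * exp(-0.08 * 23)
m = 0.8 * exp(-1.8400)

0.1271 m


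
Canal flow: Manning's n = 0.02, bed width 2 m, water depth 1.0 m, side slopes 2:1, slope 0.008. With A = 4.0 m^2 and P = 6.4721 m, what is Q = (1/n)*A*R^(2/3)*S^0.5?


R = A/P = 4.0/6.4721 = 0.618037
Q = (1/0.02) * 4.0 * 0.618037^(2/3) * 0.008^0.5

12.9793 m^3/s


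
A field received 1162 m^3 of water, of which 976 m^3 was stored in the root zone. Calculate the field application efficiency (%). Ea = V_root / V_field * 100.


Ea = V_root / V_field * 100 = 976 / 1162 * 100 = 83.9931%

83.9931 %


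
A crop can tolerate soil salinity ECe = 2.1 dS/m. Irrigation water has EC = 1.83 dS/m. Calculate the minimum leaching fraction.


LR = ECiw / (5*ECe - ECiw)
LR = 1.83 / (5*2.1 - 1.83)
LR = 1.83 / 8.6700

0.2111


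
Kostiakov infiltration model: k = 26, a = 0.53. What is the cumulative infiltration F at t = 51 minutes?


F = k * t^a = 26 * 51^0.53
F = 26 * 8.035487

208.9227 mm


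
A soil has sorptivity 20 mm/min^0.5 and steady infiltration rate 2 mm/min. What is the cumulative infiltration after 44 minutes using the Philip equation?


F = S*sqrt(t) + A*t
F = 20*sqrt(44) + 2*44
F = 20*6.633250 + 88

220.6650 mm


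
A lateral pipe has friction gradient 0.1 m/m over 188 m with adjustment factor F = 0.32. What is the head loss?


hf = J * L * F = 0.1 * 188 * 0.32 = 6.0160 m

6.0160 m


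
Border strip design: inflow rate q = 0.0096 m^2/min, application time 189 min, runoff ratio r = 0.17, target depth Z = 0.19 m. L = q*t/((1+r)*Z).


L = q*t/((1+r)*Z)
L = 0.0096*189/((1+0.17)*0.19)
L = 1.8144/0.2223

8.1619 m


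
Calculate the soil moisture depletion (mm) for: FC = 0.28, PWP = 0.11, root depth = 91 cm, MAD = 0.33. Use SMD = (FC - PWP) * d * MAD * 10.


SMD = (FC - PWP) * d * MAD * 10
SMD = (0.28 - 0.11) * 91 * 0.33 * 10
SMD = 0.1700 * 91 * 0.33 * 10

51.0510 mm


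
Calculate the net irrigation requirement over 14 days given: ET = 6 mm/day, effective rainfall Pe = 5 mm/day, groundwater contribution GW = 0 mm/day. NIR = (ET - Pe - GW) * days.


Daily deficit = ET - Pe - GW = 6 - 5 - 0 = 1 mm/day
NIR = 1 * 14 = 14 mm

14.0000 mm


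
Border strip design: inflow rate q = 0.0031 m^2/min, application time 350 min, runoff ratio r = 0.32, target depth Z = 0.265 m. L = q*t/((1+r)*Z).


L = q*t/((1+r)*Z)
L = 0.0031*350/((1+0.32)*0.265)
L = 1.085/0.3498

3.1018 m


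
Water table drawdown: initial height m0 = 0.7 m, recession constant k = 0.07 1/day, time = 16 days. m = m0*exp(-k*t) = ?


m = m0 * exp(-k*t)
m = 0.7 * exp(-0.07 * 16)
m = 0.7 * exp(-1.1200)

0.2284 m


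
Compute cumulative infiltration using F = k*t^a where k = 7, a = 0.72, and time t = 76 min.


F = k * t^a = 7 * 76^0.72
F = 7 * 22.604025

158.2282 mm


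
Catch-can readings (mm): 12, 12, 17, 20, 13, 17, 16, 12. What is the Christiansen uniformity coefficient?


mean = 14.875000 mm
MAD = 2.625000 mm
CU = (1 - 2.625000/14.875000)*100

82.3529 %


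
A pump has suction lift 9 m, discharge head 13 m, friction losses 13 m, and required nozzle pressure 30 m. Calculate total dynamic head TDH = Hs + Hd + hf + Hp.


TDH = Hs + Hd + hf + Hp = 9 + 13 + 13 + 30 = 65

65 m


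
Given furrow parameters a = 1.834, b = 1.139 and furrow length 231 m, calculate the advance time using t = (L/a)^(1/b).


t = (L/a)^(1/b)
t = (231/1.834)^(1/1.139)
t = 125.954198^(1/1.139)

69.8087 min


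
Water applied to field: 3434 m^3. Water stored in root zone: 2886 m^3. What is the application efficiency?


Ea = V_root / V_field * 100 = 2886 / 3434 * 100 = 84.0419%

84.0419 %


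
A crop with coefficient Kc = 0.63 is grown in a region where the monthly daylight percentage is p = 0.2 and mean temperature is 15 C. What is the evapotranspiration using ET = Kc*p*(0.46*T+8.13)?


ET = Kc * p * (0.46*T + 8.13)
ET = 0.63 * 0.2 * (0.46*15 + 8.13)
ET = 0.63 * 0.2 * 15.0300

1.8938 mm/day


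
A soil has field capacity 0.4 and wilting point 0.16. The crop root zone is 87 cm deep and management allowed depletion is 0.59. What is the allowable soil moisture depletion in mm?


SMD = (FC - PWP) * d * MAD * 10
SMD = (0.4 - 0.16) * 87 * 0.59 * 10
SMD = 0.2400 * 87 * 0.59 * 10

123.1920 mm


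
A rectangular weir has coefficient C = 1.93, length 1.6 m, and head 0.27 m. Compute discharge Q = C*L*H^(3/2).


Q = C * L * H^(3/2) = 1.93 * 1.6 * 0.27^1.5 = 1.93 * 1.6 * 0.140296

0.4332 m^3/s


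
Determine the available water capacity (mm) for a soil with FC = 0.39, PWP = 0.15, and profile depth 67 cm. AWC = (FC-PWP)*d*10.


AWC = (FC - PWP) * d * 10
AWC = (0.39 - 0.15) * 67 * 10
AWC = 0.2400 * 67 * 10

160.8000 mm


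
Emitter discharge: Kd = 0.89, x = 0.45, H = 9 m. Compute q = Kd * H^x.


q = Kd * H^x = 0.89 * 9^0.45 = 0.89 * 2.687875

2.3922 L/h


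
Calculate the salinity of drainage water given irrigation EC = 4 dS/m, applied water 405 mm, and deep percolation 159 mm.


EC_dw = EC_iw * D_iw / D_dw
EC_dw = 4 * 405 / 159
EC_dw = 1620 / 159

10.1887 dS/m


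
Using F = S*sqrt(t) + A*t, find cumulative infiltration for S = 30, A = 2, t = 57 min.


F = S*sqrt(t) + A*t
F = 30*sqrt(57) + 2*57
F = 30*7.549834 + 114

340.4950 mm


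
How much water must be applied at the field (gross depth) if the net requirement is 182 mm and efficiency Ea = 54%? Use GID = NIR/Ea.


Ea = 54% = 0.54
GID = NIR / Ea = 182 / 0.54 = 337.0370 mm

337.0370 mm


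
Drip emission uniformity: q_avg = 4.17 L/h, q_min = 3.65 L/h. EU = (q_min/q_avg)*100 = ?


EU = (q_min/q_avg)*100 = (3.65/4.17)*100 = 87.5300%

87.5300 %


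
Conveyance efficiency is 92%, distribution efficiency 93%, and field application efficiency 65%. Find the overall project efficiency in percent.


Ec = 0.92, Eb = 0.93, Ea = 0.65
E = 0.92 * 0.93 * 0.65 * 100 = 55.6140%

55.6140 %


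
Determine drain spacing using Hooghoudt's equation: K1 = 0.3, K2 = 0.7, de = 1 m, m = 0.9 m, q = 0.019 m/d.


S^2 = 8*K2*de*m/q + 4*K1*m^2/q
S^2 = 8*0.7*1*0.9/0.019 + 4*0.3*0.9^2/0.019
S = sqrt(316.4211)

17.7882 m


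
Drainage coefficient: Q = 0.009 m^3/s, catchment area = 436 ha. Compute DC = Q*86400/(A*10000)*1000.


DC = Q * 86400 / (A * 10000) * 1000
DC = 0.009 * 86400 / (436 * 10000) * 1000
DC = 777600.0000 / 4360000

0.1783 mm/day


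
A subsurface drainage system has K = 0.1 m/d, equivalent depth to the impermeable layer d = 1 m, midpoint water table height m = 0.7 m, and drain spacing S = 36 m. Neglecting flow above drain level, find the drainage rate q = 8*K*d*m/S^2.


q = 8*K*d*m/S^2
q = 8*0.1*1*0.7/36^2
q = 0.5600 / 1296

4.3210e-04 m/d


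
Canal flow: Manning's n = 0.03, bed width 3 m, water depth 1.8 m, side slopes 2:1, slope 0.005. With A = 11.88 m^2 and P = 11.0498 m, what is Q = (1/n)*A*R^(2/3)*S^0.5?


R = A/P = 11.88/11.0498 = 1.075133
Q = (1/0.03) * 11.88 * 1.075133^(2/3) * 0.005^0.5

29.3870 m^3/s


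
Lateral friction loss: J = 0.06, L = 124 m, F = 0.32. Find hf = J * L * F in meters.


hf = J * L * F = 0.06 * 124 * 0.32 = 2.3808 m

2.3808 m


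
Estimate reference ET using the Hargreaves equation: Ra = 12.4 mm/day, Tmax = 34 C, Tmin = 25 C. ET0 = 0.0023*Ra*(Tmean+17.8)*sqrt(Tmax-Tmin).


Tmean = (Tmax + Tmin)/2 = (34 + 25)/2 = 29.5
ET0 = 0.0023 * 12.4 * (29.5 + 17.8) * sqrt(34 - 25)
ET0 = 0.0023 * 12.4 * 47.3 * 3.000000

4.0470 mm/day


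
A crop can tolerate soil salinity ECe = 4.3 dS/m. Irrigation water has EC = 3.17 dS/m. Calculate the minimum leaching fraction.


LR = ECiw / (5*ECe - ECiw)
LR = 3.17 / (5*4.3 - 3.17)
LR = 3.17 / 18.3300

0.1729


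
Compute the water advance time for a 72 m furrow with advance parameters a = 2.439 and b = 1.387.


t = (L/a)^(1/b)
t = (72/2.439)^(1/1.387)
t = 29.520295^(1/1.387)

11.4796 min


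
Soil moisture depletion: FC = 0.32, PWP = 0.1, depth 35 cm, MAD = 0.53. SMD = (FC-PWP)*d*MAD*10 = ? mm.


SMD = (FC - PWP) * d * MAD * 10
SMD = (0.32 - 0.1) * 35 * 0.53 * 10
SMD = 0.2200 * 35 * 0.53 * 10

40.8100 mm


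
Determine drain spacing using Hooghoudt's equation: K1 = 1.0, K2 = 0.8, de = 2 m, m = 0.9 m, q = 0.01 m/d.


S^2 = 8*K2*de*m/q + 4*K1*m^2/q
S^2 = 8*0.8*2*0.9/0.01 + 4*1.0*0.9^2/0.01
S = sqrt(1476.0000)

38.4187 m


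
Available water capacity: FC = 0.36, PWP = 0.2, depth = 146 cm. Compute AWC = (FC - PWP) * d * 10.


AWC = (FC - PWP) * d * 10
AWC = (0.36 - 0.2) * 146 * 10
AWC = 0.1600 * 146 * 10

233.6000 mm


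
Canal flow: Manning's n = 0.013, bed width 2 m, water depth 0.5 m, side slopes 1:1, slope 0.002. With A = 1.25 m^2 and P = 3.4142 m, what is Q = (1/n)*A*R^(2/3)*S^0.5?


R = A/P = 1.25/3.4142 = 0.366118
Q = (1/0.013) * 1.25 * 0.366118^(2/3) * 0.002^0.5

2.2007 m^3/s


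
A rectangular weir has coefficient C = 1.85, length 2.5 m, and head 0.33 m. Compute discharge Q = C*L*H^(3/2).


Q = C * L * H^(3/2) = 1.85 * 2.5 * 0.33^1.5 = 1.85 * 2.5 * 0.189571

0.8768 m^3/s


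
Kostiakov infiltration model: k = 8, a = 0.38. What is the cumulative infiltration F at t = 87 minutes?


F = k * t^a = 8 * 87^0.38
F = 8 * 5.457796

43.6624 mm


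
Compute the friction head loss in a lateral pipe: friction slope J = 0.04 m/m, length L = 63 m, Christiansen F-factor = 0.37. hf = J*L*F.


hf = J * L * F = 0.04 * 63 * 0.37 = 0.9324 m

0.9324 m


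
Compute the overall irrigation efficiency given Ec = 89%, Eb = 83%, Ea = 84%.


Ec = 0.89, Eb = 0.83, Ea = 0.84
E = 0.89 * 0.83 * 0.84 * 100 = 62.0508%

62.0508 %


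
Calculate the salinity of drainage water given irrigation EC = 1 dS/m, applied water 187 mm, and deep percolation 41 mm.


EC_dw = EC_iw * D_iw / D_dw
EC_dw = 1 * 187 / 41
EC_dw = 187 / 41

4.5610 dS/m


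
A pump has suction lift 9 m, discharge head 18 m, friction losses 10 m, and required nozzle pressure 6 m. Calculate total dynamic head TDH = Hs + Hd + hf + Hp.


TDH = Hs + Hd + hf + Hp = 9 + 18 + 10 + 6 = 43

43 m


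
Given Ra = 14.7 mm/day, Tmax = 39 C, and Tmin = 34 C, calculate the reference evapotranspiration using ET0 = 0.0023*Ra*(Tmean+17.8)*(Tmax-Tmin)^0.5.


Tmean = (Tmax + Tmin)/2 = (39 + 34)/2 = 36.5
ET0 = 0.0023 * 14.7 * (36.5 + 17.8) * sqrt(39 - 34)
ET0 = 0.0023 * 14.7 * 54.3 * 2.236068

4.1052 mm/day


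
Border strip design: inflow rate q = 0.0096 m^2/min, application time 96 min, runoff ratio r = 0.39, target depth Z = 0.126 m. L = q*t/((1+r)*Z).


L = q*t/((1+r)*Z)
L = 0.0096*96/((1+0.39)*0.126)
L = 0.9216/0.17514

5.2621 m


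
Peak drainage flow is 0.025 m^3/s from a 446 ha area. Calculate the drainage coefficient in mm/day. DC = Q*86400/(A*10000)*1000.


DC = Q * 86400 / (A * 10000) * 1000
DC = 0.025 * 86400 / (446 * 10000) * 1000
DC = 2160000.0000 / 4460000

0.4843 mm/day


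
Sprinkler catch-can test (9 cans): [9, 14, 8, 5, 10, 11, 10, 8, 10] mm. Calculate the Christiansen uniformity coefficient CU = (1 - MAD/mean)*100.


mean = 9.444444 mm
MAD = 1.728395 mm
CU = (1 - 1.728395/9.444444)*100

81.6993 %


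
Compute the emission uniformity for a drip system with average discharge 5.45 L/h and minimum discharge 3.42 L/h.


EU = (q_min/q_avg)*100 = (3.42/5.45)*100 = 62.7523%

62.7523 %


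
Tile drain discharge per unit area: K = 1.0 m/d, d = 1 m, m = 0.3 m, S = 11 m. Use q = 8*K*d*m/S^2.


q = 8*K*d*m/S^2
q = 8*1.0*1*0.3/11^2
q = 2.4000 / 121

0.0198 m/d


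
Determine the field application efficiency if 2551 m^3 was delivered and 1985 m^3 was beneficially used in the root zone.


Ea = V_root / V_field * 100 = 1985 / 2551 * 100 = 77.8126%

77.8126 %


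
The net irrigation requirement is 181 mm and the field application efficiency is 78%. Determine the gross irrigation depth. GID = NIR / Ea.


Ea = 78% = 0.78
GID = NIR / Ea = 181 / 0.78 = 232.0513 mm

232.0513 mm


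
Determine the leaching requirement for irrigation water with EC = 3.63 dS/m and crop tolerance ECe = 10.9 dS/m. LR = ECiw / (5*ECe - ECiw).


LR = ECiw / (5*ECe - ECiw)
LR = 3.63 / (5*10.9 - 3.63)
LR = 3.63 / 50.8700

0.0714


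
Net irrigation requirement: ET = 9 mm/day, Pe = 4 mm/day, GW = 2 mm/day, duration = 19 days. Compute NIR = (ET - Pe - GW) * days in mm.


Daily deficit = ET - Pe - GW = 9 - 4 - 2 = 3 mm/day
NIR = 3 * 19 = 57 mm

57.0000 mm


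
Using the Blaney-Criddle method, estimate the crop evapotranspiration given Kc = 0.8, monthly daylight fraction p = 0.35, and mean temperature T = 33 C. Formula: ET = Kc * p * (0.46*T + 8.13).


ET = Kc * p * (0.46*T + 8.13)
ET = 0.8 * 0.35 * (0.46*33 + 8.13)
ET = 0.8 * 0.35 * 23.3100

6.5268 mm/day


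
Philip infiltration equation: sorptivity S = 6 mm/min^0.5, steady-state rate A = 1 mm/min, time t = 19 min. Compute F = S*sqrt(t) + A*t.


F = S*sqrt(t) + A*t
F = 6*sqrt(19) + 1*19
F = 6*4.358899 + 19

45.1534 mm


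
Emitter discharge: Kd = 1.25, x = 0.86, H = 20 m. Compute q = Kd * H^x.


q = Kd * H^x = 1.25 * 20^0.86 = 1.25 * 13.148790

16.4360 L/h


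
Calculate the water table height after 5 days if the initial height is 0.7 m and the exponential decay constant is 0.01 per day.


m = m0 * exp(-k*t)
m = 0.7 * exp(-0.01 * 5)
m = 0.7 * exp(-0.0500)

0.6659 m


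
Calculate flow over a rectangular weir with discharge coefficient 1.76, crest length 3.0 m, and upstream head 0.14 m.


Q = C * L * H^(3/2) = 1.76 * 3.0 * 0.14^1.5 = 1.76 * 3.0 * 0.052383

0.2766 m^3/s


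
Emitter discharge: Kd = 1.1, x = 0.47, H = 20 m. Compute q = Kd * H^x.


q = Kd * H^x = 1.1 * 20^0.47 = 1.1 * 4.087748

4.4965 L/h


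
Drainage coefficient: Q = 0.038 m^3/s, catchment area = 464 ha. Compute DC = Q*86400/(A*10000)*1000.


DC = Q * 86400 / (A * 10000) * 1000
DC = 0.038 * 86400 / (464 * 10000) * 1000
DC = 3283200.0000 / 4640000

0.7076 mm/day


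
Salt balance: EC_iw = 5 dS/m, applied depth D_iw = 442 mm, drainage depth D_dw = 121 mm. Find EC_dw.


EC_dw = EC_iw * D_iw / D_dw
EC_dw = 5 * 442 / 121
EC_dw = 2210 / 121

18.2645 dS/m


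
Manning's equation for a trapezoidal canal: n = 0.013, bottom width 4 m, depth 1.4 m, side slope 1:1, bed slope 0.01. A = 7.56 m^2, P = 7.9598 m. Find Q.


R = A/P = 7.56/7.9598 = 0.949773
Q = (1/0.013) * 7.56 * 0.949773^(2/3) * 0.01^0.5

56.1899 m^3/s


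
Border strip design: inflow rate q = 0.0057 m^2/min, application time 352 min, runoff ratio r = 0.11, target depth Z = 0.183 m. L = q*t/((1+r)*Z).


L = q*t/((1+r)*Z)
L = 0.0057*352/((1+0.11)*0.183)
L = 2.0064/0.20313

9.8774 m


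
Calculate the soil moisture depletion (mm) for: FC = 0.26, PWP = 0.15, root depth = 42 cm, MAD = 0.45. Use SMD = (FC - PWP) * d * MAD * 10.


SMD = (FC - PWP) * d * MAD * 10
SMD = (0.26 - 0.15) * 42 * 0.45 * 10
SMD = 0.1100 * 42 * 0.45 * 10

20.7900 mm


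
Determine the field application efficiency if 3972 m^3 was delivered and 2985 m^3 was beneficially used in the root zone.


Ea = V_root / V_field * 100 = 2985 / 3972 * 100 = 75.1511%

75.1511 %


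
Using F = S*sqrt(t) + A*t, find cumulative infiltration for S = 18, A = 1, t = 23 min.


F = S*sqrt(t) + A*t
F = 18*sqrt(23) + 1*23
F = 18*4.795832 + 23

109.3250 mm


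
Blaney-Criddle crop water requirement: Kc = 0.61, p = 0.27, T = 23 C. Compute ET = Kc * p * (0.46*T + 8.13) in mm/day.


ET = Kc * p * (0.46*T + 8.13)
ET = 0.61 * 0.27 * (0.46*23 + 8.13)
ET = 0.61 * 0.27 * 18.7100

3.0815 mm/day


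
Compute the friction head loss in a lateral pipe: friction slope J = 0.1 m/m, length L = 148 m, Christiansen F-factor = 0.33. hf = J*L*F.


hf = J * L * F = 0.1 * 148 * 0.33 = 4.8840 m

4.8840 m


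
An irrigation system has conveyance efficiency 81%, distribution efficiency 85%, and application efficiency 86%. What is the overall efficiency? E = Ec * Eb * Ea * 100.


Ec = 0.81, Eb = 0.85, Ea = 0.86
E = 0.81 * 0.85 * 0.86 * 100 = 59.2110%

59.2110 %


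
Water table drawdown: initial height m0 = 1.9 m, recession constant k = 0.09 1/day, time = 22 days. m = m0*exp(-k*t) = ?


m = m0 * exp(-k*t)
m = 1.9 * exp(-0.09 * 22)
m = 1.9 * exp(-1.9800)

0.2623 m


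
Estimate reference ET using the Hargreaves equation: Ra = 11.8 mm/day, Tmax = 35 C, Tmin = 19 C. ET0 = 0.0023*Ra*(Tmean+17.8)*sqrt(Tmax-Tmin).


Tmean = (Tmax + Tmin)/2 = (35 + 19)/2 = 27.0
ET0 = 0.0023 * 11.8 * (27.0 + 17.8) * sqrt(35 - 19)
ET0 = 0.0023 * 11.8 * 44.8 * 4.000000

4.8635 mm/day


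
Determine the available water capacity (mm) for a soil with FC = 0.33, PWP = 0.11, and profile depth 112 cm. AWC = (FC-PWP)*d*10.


AWC = (FC - PWP) * d * 10
AWC = (0.33 - 0.11) * 112 * 10
AWC = 0.2200 * 112 * 10

246.4000 mm


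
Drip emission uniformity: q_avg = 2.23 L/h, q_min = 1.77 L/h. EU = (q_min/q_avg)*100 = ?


EU = (q_min/q_avg)*100 = (1.77/2.23)*100 = 79.3722%

79.3722 %


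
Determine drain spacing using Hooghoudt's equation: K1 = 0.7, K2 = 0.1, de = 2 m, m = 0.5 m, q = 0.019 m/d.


S^2 = 8*K2*de*m/q + 4*K1*m^2/q
S^2 = 8*0.1*2*0.5/0.019 + 4*0.7*0.5^2/0.019
S = sqrt(78.9474)

8.8852 m


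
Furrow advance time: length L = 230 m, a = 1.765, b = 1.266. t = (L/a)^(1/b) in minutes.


t = (L/a)^(1/b)
t = (230/1.765)^(1/1.266)
t = 130.311615^(1/1.266)

46.8385 min


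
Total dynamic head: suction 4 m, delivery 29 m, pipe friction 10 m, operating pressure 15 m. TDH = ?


TDH = Hs + Hd + hf + Hp = 4 + 29 + 10 + 15 = 58

58 m


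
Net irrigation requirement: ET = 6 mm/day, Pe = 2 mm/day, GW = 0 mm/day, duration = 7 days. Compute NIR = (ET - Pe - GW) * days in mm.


Daily deficit = ET - Pe - GW = 6 - 2 - 0 = 4 mm/day
NIR = 4 * 7 = 28 mm

28.0000 mm


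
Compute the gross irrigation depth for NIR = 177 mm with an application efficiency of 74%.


Ea = 74% = 0.74
GID = NIR / Ea = 177 / 0.74 = 239.1892 mm

239.1892 mm


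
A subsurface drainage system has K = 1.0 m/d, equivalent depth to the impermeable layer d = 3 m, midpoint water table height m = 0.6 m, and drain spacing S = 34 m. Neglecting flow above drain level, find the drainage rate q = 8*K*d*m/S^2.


q = 8*K*d*m/S^2
q = 8*1.0*3*0.6/34^2
q = 14.4000 / 1156

0.0125 m/d


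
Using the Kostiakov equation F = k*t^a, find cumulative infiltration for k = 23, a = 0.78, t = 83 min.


F = k * t^a = 23 * 83^0.78
F = 23 * 31.396477

722.1190 mm


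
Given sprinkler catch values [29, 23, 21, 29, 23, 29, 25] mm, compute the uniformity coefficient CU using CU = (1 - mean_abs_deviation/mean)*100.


mean = 25.571429 mm
MAD = 2.938776 mm
CU = (1 - 2.938776/25.571429)*100

88.5076 %


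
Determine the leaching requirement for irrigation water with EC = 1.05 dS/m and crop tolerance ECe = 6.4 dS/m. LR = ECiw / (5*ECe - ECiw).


LR = ECiw / (5*ECe - ECiw)
LR = 1.05 / (5*6.4 - 1.05)
LR = 1.05 / 30.9500

0.0339


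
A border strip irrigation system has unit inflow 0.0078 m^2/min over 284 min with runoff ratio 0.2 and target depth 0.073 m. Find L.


L = q*t/((1+r)*Z)
L = 0.0078*284/((1+0.2)*0.073)
L = 2.2152/0.0876

25.2877 m


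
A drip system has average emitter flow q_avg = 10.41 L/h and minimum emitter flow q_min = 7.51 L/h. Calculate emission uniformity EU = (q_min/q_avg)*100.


EU = (q_min/q_avg)*100 = (7.51/10.41)*100 = 72.1422%

72.1422 %


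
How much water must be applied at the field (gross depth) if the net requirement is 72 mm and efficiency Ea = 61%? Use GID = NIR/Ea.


Ea = 61% = 0.61
GID = NIR / Ea = 72 / 0.61 = 118.0328 mm

118.0328 mm


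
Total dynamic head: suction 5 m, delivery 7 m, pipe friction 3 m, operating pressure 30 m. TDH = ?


TDH = Hs + Hd + hf + Hp = 5 + 7 + 3 + 30 = 45

45 m


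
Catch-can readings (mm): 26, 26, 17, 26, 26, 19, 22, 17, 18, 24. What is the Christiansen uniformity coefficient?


mean = 22.100000 mm
MAD = 3.500000 mm
CU = (1 - 3.500000/22.100000)*100

84.1629 %


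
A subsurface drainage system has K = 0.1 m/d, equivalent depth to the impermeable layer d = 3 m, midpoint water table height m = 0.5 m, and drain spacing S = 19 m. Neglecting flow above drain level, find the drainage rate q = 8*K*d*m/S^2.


q = 8*K*d*m/S^2
q = 8*0.1*3*0.5/19^2
q = 1.2000 / 361

0.0033 m/d


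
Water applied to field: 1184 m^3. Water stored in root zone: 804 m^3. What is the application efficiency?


Ea = V_root / V_field * 100 = 804 / 1184 * 100 = 67.9054%

67.9054 %


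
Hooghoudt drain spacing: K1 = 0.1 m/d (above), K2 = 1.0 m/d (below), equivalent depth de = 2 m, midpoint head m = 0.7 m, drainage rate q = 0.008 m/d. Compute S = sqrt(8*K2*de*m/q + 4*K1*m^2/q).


S^2 = 8*K2*de*m/q + 4*K1*m^2/q
S^2 = 8*1.0*2*0.7/0.008 + 4*0.1*0.7^2/0.008
S = sqrt(1424.5000)

37.7425 m


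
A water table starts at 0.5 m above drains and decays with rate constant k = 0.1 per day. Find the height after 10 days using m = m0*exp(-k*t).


m = m0 * exp(-k*t)
m = 0.5 * exp(-0.1 * 10)
m = 0.5 * exp(-1.0000)

0.1839 m


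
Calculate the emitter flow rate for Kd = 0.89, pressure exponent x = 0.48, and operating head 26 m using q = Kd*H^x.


q = Kd * H^x = 0.89 * 26^0.48 = 0.89 * 4.777352

4.2518 L/h


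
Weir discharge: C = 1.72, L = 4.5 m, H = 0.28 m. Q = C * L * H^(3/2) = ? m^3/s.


Q = C * L * H^(3/2) = 1.72 * 4.5 * 0.28^1.5 = 1.72 * 4.5 * 0.148162

1.1468 m^3/s


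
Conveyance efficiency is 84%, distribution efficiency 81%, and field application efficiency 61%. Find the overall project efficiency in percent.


Ec = 0.84, Eb = 0.81, Ea = 0.61
E = 0.84 * 0.81 * 0.61 * 100 = 41.5044%

41.5044 %


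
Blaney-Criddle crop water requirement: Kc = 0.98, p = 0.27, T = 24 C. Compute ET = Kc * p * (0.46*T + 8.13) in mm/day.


ET = Kc * p * (0.46*T + 8.13)
ET = 0.98 * 0.27 * (0.46*24 + 8.13)
ET = 0.98 * 0.27 * 19.1700

5.0724 mm/day


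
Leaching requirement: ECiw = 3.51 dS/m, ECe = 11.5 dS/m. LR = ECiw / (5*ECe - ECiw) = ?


LR = ECiw / (5*ECe - ECiw)
LR = 3.51 / (5*11.5 - 3.51)
LR = 3.51 / 53.9900

0.0650


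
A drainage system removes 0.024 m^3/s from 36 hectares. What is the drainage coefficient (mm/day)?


DC = Q * 86400 / (A * 10000) * 1000
DC = 0.024 * 86400 / (36 * 10000) * 1000
DC = 2073600.0000 / 360000

5.7600 mm/day


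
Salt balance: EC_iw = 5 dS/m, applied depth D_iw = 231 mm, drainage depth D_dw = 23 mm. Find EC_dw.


EC_dw = EC_iw * D_iw / D_dw
EC_dw = 5 * 231 / 23
EC_dw = 1155 / 23

50.2174 dS/m


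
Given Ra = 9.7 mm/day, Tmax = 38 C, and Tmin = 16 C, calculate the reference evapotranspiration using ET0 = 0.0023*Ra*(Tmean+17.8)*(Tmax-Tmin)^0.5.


Tmean = (Tmax + Tmin)/2 = (38 + 16)/2 = 27.0
ET0 = 0.0023 * 9.7 * (27.0 + 17.8) * sqrt(38 - 16)
ET0 = 0.0023 * 9.7 * 44.8 * 4.690416

4.6880 mm/day


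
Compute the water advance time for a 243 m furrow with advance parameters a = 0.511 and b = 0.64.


t = (L/a)^(1/b)
t = (243/0.511)^(1/0.64)
t = 475.538160^(1/0.64)

15244.1125 min


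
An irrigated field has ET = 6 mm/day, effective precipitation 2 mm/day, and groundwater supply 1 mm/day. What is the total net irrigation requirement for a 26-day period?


Daily deficit = ET - Pe - GW = 6 - 2 - 1 = 3 mm/day
NIR = 3 * 26 = 78 mm

78.0000 mm


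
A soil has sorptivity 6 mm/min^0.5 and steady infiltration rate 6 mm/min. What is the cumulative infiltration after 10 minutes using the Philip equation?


F = S*sqrt(t) + A*t
F = 6*sqrt(10) + 6*10
F = 6*3.162278 + 60

78.9737 mm


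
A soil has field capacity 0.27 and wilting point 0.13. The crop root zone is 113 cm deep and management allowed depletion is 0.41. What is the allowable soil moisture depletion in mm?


SMD = (FC - PWP) * d * MAD * 10
SMD = (0.27 - 0.13) * 113 * 0.41 * 10
SMD = 0.1400 * 113 * 0.41 * 10

64.8620 mm


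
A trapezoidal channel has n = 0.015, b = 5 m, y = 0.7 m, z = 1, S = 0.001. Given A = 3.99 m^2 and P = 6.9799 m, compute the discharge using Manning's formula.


R = A/P = 3.99/6.9799 = 0.571641
Q = (1/0.015) * 3.99 * 0.571641^(2/3) * 0.001^0.5

5.7938 m^3/s


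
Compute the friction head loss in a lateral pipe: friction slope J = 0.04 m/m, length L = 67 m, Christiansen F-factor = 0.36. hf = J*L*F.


hf = J * L * F = 0.04 * 67 * 0.36 = 0.9648 m

0.9648 m


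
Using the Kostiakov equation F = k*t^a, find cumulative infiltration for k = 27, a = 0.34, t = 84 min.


F = k * t^a = 27 * 84^0.34
F = 27 * 4.510814

121.7920 mm


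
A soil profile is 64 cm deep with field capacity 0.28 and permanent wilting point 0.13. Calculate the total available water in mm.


AWC = (FC - PWP) * d * 10
AWC = (0.28 - 0.13) * 64 * 10
AWC = 0.1500 * 64 * 10

96.0000 mm


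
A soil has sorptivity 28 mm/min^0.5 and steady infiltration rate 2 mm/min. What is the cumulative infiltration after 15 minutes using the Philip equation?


F = S*sqrt(t) + A*t
F = 28*sqrt(15) + 2*15
F = 28*3.872983 + 30

138.4435 mm


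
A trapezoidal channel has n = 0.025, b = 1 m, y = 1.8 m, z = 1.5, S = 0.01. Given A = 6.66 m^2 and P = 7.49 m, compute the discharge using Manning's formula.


R = A/P = 6.66/7.49 = 0.889186
Q = (1/0.025) * 6.66 * 0.889186^(2/3) * 0.01^0.5

24.6337 m^3/s


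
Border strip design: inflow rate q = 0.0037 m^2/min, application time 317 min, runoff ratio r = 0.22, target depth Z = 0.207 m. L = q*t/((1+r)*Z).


L = q*t/((1+r)*Z)
L = 0.0037*317/((1+0.22)*0.207)
L = 1.1729/0.25254

4.6444 m


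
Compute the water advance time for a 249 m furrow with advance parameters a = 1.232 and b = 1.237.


t = (L/a)^(1/b)
t = (249/1.232)^(1/1.237)
t = 202.110390^(1/1.237)

73.0895 min


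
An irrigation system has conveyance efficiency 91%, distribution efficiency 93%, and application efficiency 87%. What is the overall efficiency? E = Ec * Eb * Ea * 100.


Ec = 0.91, Eb = 0.93, Ea = 0.87
E = 0.91 * 0.93 * 0.87 * 100 = 73.6281%

73.6281 %


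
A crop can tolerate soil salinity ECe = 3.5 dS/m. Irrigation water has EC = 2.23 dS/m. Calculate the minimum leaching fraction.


LR = ECiw / (5*ECe - ECiw)
LR = 2.23 / (5*3.5 - 2.23)
LR = 2.23 / 15.2700

0.1460


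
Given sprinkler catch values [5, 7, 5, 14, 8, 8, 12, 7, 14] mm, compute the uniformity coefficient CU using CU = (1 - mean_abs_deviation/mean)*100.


mean = 8.888889 mm
MAD = 2.962963 mm
CU = (1 - 2.962963/8.888889)*100

66.6667 %


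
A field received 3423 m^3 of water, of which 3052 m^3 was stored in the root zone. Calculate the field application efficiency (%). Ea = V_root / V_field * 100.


Ea = V_root / V_field * 100 = 3052 / 3423 * 100 = 89.1616%

89.1616 %


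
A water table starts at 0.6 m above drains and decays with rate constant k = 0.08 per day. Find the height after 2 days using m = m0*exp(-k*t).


m = m0 * exp(-k*t)
m = 0.6 * exp(-0.08 * 2)
m = 0.6 * exp(-0.1600)

0.5113 m


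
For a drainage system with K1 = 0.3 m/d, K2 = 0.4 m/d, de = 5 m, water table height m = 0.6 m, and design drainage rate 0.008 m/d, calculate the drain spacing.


S^2 = 8*K2*de*m/q + 4*K1*m^2/q
S^2 = 8*0.4*5*0.6/0.008 + 4*0.3*0.6^2/0.008
S = sqrt(1254.0000)

35.4119 m


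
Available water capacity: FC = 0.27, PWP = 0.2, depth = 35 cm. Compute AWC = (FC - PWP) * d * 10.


AWC = (FC - PWP) * d * 10
AWC = (0.27 - 0.2) * 35 * 10
AWC = 0.0700 * 35 * 10

24.5000 mm


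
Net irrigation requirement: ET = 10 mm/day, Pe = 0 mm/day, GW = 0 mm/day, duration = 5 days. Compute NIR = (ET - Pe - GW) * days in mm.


Daily deficit = ET - Pe - GW = 10 - 0 - 0 = 10 mm/day
NIR = 10 * 5 = 50 mm

50.0000 mm


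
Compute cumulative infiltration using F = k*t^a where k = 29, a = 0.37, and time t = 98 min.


F = k * t^a = 29 * 98^0.37
F = 29 * 5.454484

158.1800 mm


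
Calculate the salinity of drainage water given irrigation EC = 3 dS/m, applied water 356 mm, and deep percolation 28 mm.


EC_dw = EC_iw * D_iw / D_dw
EC_dw = 3 * 356 / 28
EC_dw = 1068 / 28

38.1429 dS/m


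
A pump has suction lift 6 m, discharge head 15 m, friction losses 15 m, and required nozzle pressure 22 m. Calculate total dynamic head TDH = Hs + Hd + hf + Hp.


TDH = Hs + Hd + hf + Hp = 6 + 15 + 15 + 22 = 58

58 m


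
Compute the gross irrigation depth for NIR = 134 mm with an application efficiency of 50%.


Ea = 50% = 0.5
GID = NIR / Ea = 134 / 0.5 = 268.0000 mm

268.0000 mm


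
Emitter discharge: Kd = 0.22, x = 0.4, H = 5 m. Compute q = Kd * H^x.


q = Kd * H^x = 0.22 * 5^0.4 = 0.22 * 1.903654

0.4188 L/h


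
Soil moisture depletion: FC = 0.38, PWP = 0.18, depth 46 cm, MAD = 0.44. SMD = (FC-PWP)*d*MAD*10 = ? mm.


SMD = (FC - PWP) * d * MAD * 10
SMD = (0.38 - 0.18) * 46 * 0.44 * 10
SMD = 0.2000 * 46 * 0.44 * 10

40.4800 mm


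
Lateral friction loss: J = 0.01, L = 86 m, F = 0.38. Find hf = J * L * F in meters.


hf = J * L * F = 0.01 * 86 * 0.38 = 0.3268 m

0.3268 m


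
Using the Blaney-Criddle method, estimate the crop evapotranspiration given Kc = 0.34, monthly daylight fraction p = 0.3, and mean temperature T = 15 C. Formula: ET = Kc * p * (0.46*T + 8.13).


ET = Kc * p * (0.46*T + 8.13)
ET = 0.34 * 0.3 * (0.46*15 + 8.13)
ET = 0.34 * 0.3 * 15.0300

1.5331 mm/day


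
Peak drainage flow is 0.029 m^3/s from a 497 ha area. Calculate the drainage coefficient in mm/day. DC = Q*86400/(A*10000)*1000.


DC = Q * 86400 / (A * 10000) * 1000
DC = 0.029 * 86400 / (497 * 10000) * 1000
DC = 2505600.0000 / 4970000

0.5041 mm/day


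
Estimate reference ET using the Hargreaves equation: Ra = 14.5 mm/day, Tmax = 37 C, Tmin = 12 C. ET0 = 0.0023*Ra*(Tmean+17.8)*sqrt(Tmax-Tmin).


Tmean = (Tmax + Tmin)/2 = (37 + 12)/2 = 24.5
ET0 = 0.0023 * 14.5 * (24.5 + 17.8) * sqrt(37 - 12)
ET0 = 0.0023 * 14.5 * 42.3 * 5.000000

7.0535 mm/day


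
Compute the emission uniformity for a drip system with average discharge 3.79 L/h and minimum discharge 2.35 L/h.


EU = (q_min/q_avg)*100 = (2.35/3.79)*100 = 62.0053%

62.0053 %


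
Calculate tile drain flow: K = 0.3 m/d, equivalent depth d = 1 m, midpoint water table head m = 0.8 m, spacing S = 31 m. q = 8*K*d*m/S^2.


q = 8*K*d*m/S^2
q = 8*0.3*1*0.8/31^2
q = 1.9200 / 961

0.0020 m/d


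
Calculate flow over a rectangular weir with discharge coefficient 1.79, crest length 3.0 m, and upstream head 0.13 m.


Q = C * L * H^(3/2) = 1.79 * 3.0 * 0.13^1.5 = 1.79 * 3.0 * 0.046872

0.2517 m^3/s
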